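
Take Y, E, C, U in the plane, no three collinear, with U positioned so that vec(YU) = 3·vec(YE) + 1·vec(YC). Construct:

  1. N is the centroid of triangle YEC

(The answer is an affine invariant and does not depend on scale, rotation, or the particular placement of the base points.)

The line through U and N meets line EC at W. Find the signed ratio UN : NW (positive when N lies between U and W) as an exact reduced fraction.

UN:NW = -10

Assign Y = (0, 0), E = (1, 0), C = (0, 1), U = (3, 1) — the answer is frame-independent, so this choice is without loss of generality.
1. N is the centroid of triangle YEC ⇒ N = (1/3, 1/3)
line UN meets EC at W = (3/5, 2/5)
N = U + t·(W−U) with t = 10/9, so UN:NW = 10/9:-1/9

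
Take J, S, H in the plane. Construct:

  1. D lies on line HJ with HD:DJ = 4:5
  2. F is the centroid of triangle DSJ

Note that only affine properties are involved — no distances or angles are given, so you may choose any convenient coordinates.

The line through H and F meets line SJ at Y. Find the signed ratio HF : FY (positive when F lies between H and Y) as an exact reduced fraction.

Set J = (0, 0), S = (1, 0), H = (0, 1); any affine frame gives the same invariant.
1. D lies on line HJ with HD:DJ = 4:5 ⇒ D = (0, 5/9)
2. F is the centroid of triangle DSJ ⇒ F = (1/3, 5/27)
line HF meets SJ at Y = (9/22, 0)
F = H + t·(Y−H) with t = 22/27, so HF:FY = 22/27:5/27

HF:FY = 22/5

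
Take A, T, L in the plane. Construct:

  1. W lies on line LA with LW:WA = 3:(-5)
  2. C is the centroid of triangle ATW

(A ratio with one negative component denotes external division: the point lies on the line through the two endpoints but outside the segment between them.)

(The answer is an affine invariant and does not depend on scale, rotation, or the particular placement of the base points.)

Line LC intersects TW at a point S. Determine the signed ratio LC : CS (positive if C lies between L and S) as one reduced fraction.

Set A = (0, 0), T = (1, 0), L = (0, 1); any affine frame gives the same invariant.
1. W lies on line LA with LW:WA = 3:(-5) ⇒ W = (0, 5/2)
2. C is the centroid of triangle ATW ⇒ C = (1/3, 5/6)
line LC meets TW at S = (3/4, 5/8)
C = L + t·(S−L) with t = 4/9, so LC:CS = 4/9:5/9

LC:CS = 4/5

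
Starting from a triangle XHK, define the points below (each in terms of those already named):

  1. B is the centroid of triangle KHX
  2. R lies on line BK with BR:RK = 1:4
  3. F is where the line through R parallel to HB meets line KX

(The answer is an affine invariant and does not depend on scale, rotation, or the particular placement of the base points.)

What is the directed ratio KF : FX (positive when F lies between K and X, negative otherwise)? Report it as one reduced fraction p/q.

KF:FX = 2/3

Assign X = (0, 0), H = (1, 0), K = (0, 1) — the answer is frame-independent, so this choice is without loss of generality.
1. B is the centroid of triangle KHX ⇒ B = (1/3, 1/3)
2. R lies on line BK with BR:RK = 1:4 ⇒ R = (4/15, 7/15)
3. F is where the line through R parallel to HB meets line KX ⇒ F = (0, 3/5)
F = K + t·(X−K) with t = 2/5, so KF:FX = t:(1−t) = 2/5:3/5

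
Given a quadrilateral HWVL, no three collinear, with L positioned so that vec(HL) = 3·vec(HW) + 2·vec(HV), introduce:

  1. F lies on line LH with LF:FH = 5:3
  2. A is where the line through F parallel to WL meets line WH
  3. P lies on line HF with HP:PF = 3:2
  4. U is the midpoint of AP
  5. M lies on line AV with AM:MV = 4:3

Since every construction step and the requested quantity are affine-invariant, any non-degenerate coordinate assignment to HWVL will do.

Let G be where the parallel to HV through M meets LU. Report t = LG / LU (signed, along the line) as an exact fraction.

t = 265/231

Choose coordinates H = (0, 0), W = (1, 0), V = (0, 1), L = (3, 2).
1. F lies on line LH with LF:FH = 5:3 ⇒ F = (9/8, 3/4)
2. A is where the line through F parallel to WL meets line WH ⇒ A = (3/8, 0)
3. P lies on line HF with HP:PF = 3:2 ⇒ P = (27/40, 9/20)
4. U is the midpoint of AP ⇒ U = (21/40, 9/40)
5. M lies on line AV with AM:MV = 4:3 ⇒ M = (9/56, 4/7)
through M parallel to HV: direction (0, 1); meets LU at G = (9/56, -67/1848)
G = L + t·(U−L) with t = 265/231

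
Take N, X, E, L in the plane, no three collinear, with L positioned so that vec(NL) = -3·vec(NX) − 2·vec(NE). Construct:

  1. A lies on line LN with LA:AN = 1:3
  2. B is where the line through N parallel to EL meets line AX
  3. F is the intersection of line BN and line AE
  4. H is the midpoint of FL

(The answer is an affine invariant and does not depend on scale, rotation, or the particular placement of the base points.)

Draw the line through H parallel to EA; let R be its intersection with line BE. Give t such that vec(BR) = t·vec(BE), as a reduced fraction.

t = 45/38

Work in coordinates with N = (0, 0), X = (1, 0), E = (0, 1), L = (-3, -2).
1. A lies on line LN with LA:AN = 1:3 ⇒ A = (-9/4, -3/2)
2. B is where the line through N parallel to EL meets line AX ⇒ B = (-6/7, -6/7)
3. F is the intersection of line BN and line AE ⇒ F = (-9, -9)
4. H is the midpoint of FL ⇒ H = (-6, -11/2)
through H parallel to EA: direction (-9/4, -5/2); meets BE at R = (3/19, 51/38)
R = B + t·(E−B) with t = 45/38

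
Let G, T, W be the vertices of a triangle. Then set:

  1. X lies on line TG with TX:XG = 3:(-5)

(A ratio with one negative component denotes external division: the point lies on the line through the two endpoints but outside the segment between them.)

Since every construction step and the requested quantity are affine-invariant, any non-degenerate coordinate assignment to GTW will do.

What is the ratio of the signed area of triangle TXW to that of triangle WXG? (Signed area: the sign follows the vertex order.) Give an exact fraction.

[TXW]:[WXG] = -3/5

Choose coordinates G = (0, 0), T = (1, 0), W = (0, 1).
1. X lies on line TG with TX:XG = 3:(-5) ⇒ X = (5/2, 0)
2·[TXW] = 3/2, 2·[WXG] = -5/2
[TXW]:[WXG] = 3/2:-5/2 = -3/5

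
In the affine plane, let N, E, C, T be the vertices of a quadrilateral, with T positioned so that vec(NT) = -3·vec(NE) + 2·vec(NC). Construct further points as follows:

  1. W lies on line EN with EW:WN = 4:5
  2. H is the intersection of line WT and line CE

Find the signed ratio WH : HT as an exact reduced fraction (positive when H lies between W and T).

Work in coordinates with N = (0, 0), E = (1, 0), C = (0, 1), T = (-3, 2).
1. W lies on line EN with EW:WN = 4:5 ⇒ W = (5/9, 0)
2. H is the intersection of line WT and line CE ⇒ H = (11/7, -4/7)
H = W + t·(T−W) with t = -2/7, so WH:HT = t:(1−t) = -2/7:9/7

WH:HT = -2/9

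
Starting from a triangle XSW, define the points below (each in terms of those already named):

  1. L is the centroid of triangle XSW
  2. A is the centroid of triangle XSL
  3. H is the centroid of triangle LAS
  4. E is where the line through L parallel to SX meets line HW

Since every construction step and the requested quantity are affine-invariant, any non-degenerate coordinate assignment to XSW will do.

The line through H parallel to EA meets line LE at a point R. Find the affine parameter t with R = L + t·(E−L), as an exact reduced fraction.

Set X = (0, 0), S = (1, 0), W = (0, 1); any affine frame gives the same invariant.
1. L is the centroid of triangle XSW ⇒ L = (1/3, 1/3)
2. A is the centroid of triangle XSL ⇒ A = (4/9, 1/9)
3. H is the centroid of triangle LAS ⇒ H = (16/27, 4/27)
4. E is where the line through L parallel to SX meets line HW ⇒ E = (32/69, 1/3)
through H parallel to EA: direction (-4/207, -2/9); meets LE at R = (14/23, 1/3)
R = L + t·(E−L) with t = 19/9

t = 19/9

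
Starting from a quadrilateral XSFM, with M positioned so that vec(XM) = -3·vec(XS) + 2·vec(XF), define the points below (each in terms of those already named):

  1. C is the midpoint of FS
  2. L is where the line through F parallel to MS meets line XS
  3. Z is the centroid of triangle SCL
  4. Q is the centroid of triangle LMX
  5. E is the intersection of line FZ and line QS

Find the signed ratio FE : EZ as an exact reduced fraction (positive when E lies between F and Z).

Assign X = (0, 0), S = (1, 0), F = (0, 1), M = (-3, 2) — the answer is frame-independent, so this choice is without loss of generality.
1. C is the midpoint of FS ⇒ C = (1/2, 1/2)
2. L is where the line through F parallel to MS meets line XS ⇒ L = (2, 0)
3. Z is the centroid of triangle SCL ⇒ Z = (7/6, 1/6)
4. Q is the centroid of triangle LMX ⇒ Q = (-1/3, 2/3)
5. E is the intersection of line FZ and line QS ⇒ E = (7/3, -2/3)
E = F + t·(Z−F) with t = 2, so FE:EZ = t:(1−t) = 2:-1

FE:EZ = -2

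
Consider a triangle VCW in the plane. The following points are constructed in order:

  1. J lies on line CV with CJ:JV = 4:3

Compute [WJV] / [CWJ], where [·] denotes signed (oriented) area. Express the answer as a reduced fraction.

Set V = (0, 0), C = (1, 0), W = (0, 1); any affine frame gives the same invariant.
1. J lies on line CV with CJ:JV = 4:3 ⇒ J = (3/7, 0)
2·[WJV] = -3/7, 2·[CWJ] = 4/7
[WJV]:[CWJ] = -3/7:4/7 = -3/4

[WJV]:[CWJ] = -3/4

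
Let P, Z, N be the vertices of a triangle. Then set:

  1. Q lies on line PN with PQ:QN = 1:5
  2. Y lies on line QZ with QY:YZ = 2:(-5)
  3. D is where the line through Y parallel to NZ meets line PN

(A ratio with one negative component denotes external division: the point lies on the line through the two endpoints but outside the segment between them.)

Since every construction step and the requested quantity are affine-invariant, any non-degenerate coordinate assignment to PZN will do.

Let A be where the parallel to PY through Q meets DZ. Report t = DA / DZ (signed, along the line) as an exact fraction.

Work in coordinates with P = (0, 0), Z = (1, 0), N = (0, 1).
1. Q lies on line PN with PQ:QN = 1:5 ⇒ Q = (0, 1/6)
2. Y lies on line QZ with QY:YZ = 2:(-5) ⇒ Y = (-2/3, 5/18)
3. D is where the line through Y parallel to NZ meets line PN ⇒ D = (0, -7/18)
through Q parallel to PY: direction (-2/3, 5/18); meets DZ at A = (20/29, -7/58)
A = D + t·(Z−D) with t = 20/29

t = 20/29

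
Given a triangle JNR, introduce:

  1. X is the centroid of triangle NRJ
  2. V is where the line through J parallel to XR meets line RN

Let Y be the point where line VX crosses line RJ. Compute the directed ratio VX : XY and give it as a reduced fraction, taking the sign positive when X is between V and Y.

VX:XY = -4

Work in coordinates with J = (0, 0), N = (1, 0), R = (0, 1).
1. X is the centroid of triangle NRJ ⇒ X = (1/3, 1/3)
2. V is where the line through J parallel to XR meets line RN ⇒ V = (-1, 2)
line VX meets RJ at Y = (0, 3/4)
X = V + t·(Y−V) with t = 4/3, so VX:XY = 4/3:-1/3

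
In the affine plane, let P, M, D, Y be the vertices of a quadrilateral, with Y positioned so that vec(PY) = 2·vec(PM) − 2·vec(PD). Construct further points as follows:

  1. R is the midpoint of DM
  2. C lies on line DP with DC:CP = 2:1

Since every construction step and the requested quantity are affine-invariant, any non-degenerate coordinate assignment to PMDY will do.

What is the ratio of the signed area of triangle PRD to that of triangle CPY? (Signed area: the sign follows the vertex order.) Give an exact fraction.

Set P = (0, 0), M = (1, 0), D = (0, 1), Y = (2, -2); any affine frame gives the same invariant.
1. R is the midpoint of DM ⇒ R = (1/2, 1/2)
2. C lies on line DP with DC:CP = 2:1 ⇒ C = (0, 1/3)
2·[PRD] = 1/2, 2·[CPY] = 2/3
[PRD]:[CPY] = 1/2:2/3 = 3/4

[PRD]:[CPY] = 3/4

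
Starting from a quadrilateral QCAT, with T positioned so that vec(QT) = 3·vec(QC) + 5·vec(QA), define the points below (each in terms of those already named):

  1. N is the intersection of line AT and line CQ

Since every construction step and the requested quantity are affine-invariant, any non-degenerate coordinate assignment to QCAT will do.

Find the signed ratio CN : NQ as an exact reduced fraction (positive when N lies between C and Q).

Work in coordinates with Q = (0, 0), C = (1, 0), A = (0, 1), T = (3, 5).
1. N is the intersection of line AT and line CQ ⇒ N = (-3/4, 0)
N = C + t·(Q−C) with t = 7/4, so CN:NQ = t:(1−t) = 7/4:-3/4

CN:NQ = -7/3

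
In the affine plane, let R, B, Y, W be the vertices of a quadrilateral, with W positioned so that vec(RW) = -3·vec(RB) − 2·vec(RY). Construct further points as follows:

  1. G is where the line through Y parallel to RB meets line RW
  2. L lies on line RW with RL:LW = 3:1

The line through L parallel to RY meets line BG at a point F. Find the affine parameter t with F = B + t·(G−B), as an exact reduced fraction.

t = -13/2

Assign R = (0, 0), B = (1, 0), Y = (0, 1), W = (-3, -2) — the answer is frame-independent, so this choice is without loss of generality.
1. G is where the line through Y parallel to RB meets line RW ⇒ G = (3/2, 1)
2. L lies on line RW with RL:LW = 3:1 ⇒ L = (-9/4, -3/2)
through L parallel to RY: direction (0, 1); meets BG at F = (-9/4, -13/2)
F = B + t·(G−B) with t = -13/2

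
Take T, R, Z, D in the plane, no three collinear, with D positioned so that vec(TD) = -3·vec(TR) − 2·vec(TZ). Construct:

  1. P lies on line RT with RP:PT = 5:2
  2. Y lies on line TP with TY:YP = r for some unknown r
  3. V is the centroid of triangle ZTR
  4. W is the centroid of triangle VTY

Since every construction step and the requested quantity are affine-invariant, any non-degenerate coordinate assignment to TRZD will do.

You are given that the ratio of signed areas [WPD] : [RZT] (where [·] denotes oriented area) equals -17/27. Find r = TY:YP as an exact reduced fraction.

r = 4/5

Choose coordinates T = (0, 0), R = (1, 0), Z = (0, 1), D = (-3, -2).
1. P lies on line RT with RP:PT = 5:2 ⇒ P = (2/7, 0)
2. With TY:YP = r, write λ = r/(r+1) so Y = T + λ·(P−T); Y is affine-linear in λ
3. V is the centroid of triangle ZTR ⇒ V = (1/3, 1/3)
4. W is the centroid of triangle VTY ⇒ W is an affine combination of earlier points and hence also affine-linear in λ
Every point depending on Y is an affine combination of Y and λ-independent points, so each such coordinate is linear in λ; the λ² term in each signed area is a multiple of (P−T)×(P−T) = 0, so 2·[WPD] and 2·[RZT] are each linear in λ. Evaluating at λ=0 and λ=1:
  2·[WPD] = 4/21·λ − 5/7,   2·[RZT] = 1
So [WPD]:[RZT] = (4/21·λ − 5/7) / (1). Setting this equal to -17/27:
  4/21·λ − 5/7 = -17/27·(1)  ⇒  λ = 4/9
Then r = λ/(1−λ) = (4/9)/(5/9) = 4/5. Check: with r = 4/5, Y = (8/63, 0) and [WPD]:[RZT] = -17/27 as required.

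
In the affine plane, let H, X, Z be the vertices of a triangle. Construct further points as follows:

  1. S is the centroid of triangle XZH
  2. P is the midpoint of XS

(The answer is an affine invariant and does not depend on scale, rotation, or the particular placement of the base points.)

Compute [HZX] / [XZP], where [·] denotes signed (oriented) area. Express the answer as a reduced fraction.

Work in coordinates with H = (0, 0), X = (1, 0), Z = (0, 1).
1. S is the centroid of triangle XZH ⇒ S = (1/3, 1/3)
2. P is the midpoint of XS ⇒ P = (2/3, 1/6)
2·[HZX] = -1, 2·[XZP] = 1/6
[HZX]:[XZP] = -1:1/6 = -6

[HZX]:[XZP] = -6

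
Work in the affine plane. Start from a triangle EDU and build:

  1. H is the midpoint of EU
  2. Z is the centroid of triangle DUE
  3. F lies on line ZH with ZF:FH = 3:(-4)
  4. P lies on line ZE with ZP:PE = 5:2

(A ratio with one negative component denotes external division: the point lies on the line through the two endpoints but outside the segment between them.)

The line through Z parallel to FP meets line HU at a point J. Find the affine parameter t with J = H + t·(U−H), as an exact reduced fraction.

t = -5/26

Assign E = (0, 0), D = (1, 0), U = (0, 1) — the answer is frame-independent, so this choice is without loss of generality.
1. H is the midpoint of EU ⇒ H = (0, 1/2)
2. Z is the centroid of triangle DUE ⇒ Z = (1/3, 1/3)
3. F lies on line ZH with ZF:FH = 3:(-4) ⇒ F = (4/3, -1/6)
4. P lies on line ZE with ZP:PE = 5:2 ⇒ P = (2/21, 2/21)
through Z parallel to FP: direction (-26/21, 11/42); meets HU at J = (0, 21/52)
J = H + t·(U−H) with t = -5/26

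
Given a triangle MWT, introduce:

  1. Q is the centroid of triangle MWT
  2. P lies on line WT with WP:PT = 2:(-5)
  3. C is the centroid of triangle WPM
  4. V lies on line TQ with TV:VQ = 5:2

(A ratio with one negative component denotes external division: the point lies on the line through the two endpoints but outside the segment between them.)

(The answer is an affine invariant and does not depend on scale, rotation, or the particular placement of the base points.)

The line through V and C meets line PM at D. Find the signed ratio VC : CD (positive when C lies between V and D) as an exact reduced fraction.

VC:CD = 51/14

Set M = (0, 0), W = (1, 0), T = (0, 1); any affine frame gives the same invariant.
1. Q is the centroid of triangle MWT ⇒ Q = (1/3, 1/3)
2. P lies on line WT with WP:PT = 2:(-5) ⇒ P = (5/3, -2/3)
3. C is the centroid of triangle WPM ⇒ C = (8/9, -2/9)
4. V lies on line TQ with TV:VQ = 5:2 ⇒ V = (5/21, 11/21)
line VC meets PM at D = (490/459, -196/459)
C = V + t·(D−V) with t = 51/65, so VC:CD = 51/65:14/65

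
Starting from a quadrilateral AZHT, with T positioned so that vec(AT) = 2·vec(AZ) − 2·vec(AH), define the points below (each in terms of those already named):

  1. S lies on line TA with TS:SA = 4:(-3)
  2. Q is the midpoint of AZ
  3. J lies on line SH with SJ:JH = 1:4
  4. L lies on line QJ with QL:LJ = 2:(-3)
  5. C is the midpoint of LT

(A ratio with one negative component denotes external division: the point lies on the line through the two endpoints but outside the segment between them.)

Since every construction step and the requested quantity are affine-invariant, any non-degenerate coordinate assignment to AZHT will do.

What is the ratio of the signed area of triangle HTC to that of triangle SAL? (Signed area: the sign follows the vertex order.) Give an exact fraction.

[HTC]:[SAL] = 113/132

Set A = (0, 0), Z = (1, 0), H = (0, 1), T = (2, -2); any affine frame gives the same invariant.
1. S lies on line TA with TS:SA = 4:(-3) ⇒ S = (-6, 6)
2. Q is the midpoint of AZ ⇒ Q = (1/2, 0)
3. J lies on line SH with SJ:JH = 1:4 ⇒ J = (-24/5, 5)
4. L lies on line QJ with QL:LJ = 2:(-3) ⇒ L = (111/10, -10)
5. C is the midpoint of LT ⇒ C = (131/20, -6)
2·[HTC] = 113/20, 2·[SAL] = 33/5
[HTC]:[SAL] = 113/20:33/5 = 113/132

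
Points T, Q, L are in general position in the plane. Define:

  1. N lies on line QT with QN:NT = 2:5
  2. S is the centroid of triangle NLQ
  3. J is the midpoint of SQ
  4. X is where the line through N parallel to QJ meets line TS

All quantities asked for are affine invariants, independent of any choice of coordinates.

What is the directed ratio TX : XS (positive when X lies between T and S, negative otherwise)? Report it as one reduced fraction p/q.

TX:XS = 5/2

Set T = (0, 0), Q = (1, 0), L = (0, 1); any affine frame gives the same invariant.
1. N lies on line QT with QN:NT = 2:5 ⇒ N = (5/7, 0)
2. S is the centroid of triangle NLQ ⇒ S = (4/7, 1/3)
3. J is the midpoint of SQ ⇒ J = (11/14, 1/6)
4. X is where the line through N parallel to QJ meets line TS ⇒ X = (20/49, 5/21)
X = T + t·(S−T) with t = 5/7, so TX:XS = t:(1−t) = 5/7:2/7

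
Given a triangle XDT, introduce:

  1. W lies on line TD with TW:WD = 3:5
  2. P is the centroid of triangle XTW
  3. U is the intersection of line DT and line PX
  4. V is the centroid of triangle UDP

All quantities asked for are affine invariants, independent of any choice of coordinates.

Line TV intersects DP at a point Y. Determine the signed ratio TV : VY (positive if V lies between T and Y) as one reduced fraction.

Set X = (0, 0), D = (1, 0), T = (0, 1); any affine frame gives the same invariant.
1. W lies on line TD with TW:WD = 3:5 ⇒ W = (3/8, 5/8)
2. P is the centroid of triangle XTW ⇒ P = (1/8, 13/24)
3. U is the intersection of line DT and line PX ⇒ U = (3/16, 13/16)
4. V is the centroid of triangle UDP ⇒ V = (7/16, 65/144)
line TV meets DP at Y = (3/5, 26/105)
V = T + t·(Y−T) with t = 35/48, so TV:VY = 35/48:13/48

TV:VY = 35/13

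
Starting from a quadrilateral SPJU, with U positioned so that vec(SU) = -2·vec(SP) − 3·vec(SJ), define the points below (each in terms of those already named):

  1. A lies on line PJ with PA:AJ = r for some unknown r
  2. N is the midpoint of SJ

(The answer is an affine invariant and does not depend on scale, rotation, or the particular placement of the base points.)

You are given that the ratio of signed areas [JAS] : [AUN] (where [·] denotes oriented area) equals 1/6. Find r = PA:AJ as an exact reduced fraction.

r = -3/2

Work in coordinates with S = (0, 0), P = (1, 0), J = (0, 1), U = (-2, -3).
1. With PA:AJ = r, write λ = r/(r+1) so A = P + λ·(J−P); A is affine-linear in λ
2. N is the midpoint of SJ ⇒ N = (0, 1/2)
Every point depending on A is an affine combination of A and λ-independent points, so each such coordinate is linear in λ; the λ² term in each signed area is a multiple of (J−P)×(J−P) = 0, so 2·[JAS] and 2·[AUN] are each linear in λ. Evaluating at λ=0 and λ=1:
  2·[JAS] = λ − 1,   2·[AUN] = 11/2·λ − 9/2
So [JAS]:[AUN] = (λ − 1) / (11/2·λ − 9/2). Setting this equal to 1/6:
  λ − 1 = 1/6·(11/2·λ − 9/2)  ⇒  λ = 3
Then r = λ/(1−λ) = (3)/(-2) = -3/2. Check: with r = -3/2, A = (-2, 3) and [JAS]:[AUN] = 1/6 as required.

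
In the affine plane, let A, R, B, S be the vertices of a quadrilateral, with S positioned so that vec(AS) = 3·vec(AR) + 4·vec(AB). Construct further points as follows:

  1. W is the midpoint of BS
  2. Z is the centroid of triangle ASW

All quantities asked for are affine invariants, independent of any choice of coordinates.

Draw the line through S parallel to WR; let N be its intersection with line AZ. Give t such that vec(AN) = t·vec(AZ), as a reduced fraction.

t = 33/16

Assign A = (0, 0), R = (1, 0), B = (0, 1), S = (3, 4) — the answer is frame-independent, so this choice is without loss of generality.
1. W is the midpoint of BS ⇒ W = (3/2, 5/2)
2. Z is the centroid of triangle ASW ⇒ Z = (3/2, 13/6)
through S parallel to WR: direction (-1/2, -5/2); meets AZ at N = (99/32, 143/32)
N = A + t·(Z−A) with t = 33/16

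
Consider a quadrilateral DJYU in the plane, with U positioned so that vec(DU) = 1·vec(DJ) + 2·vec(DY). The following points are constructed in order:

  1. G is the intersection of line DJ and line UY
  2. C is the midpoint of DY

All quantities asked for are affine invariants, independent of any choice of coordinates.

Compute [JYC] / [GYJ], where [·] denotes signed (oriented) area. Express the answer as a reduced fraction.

Set D = (0, 0), J = (1, 0), Y = (0, 1), U = (1, 2); any affine frame gives the same invariant.
1. G is the intersection of line DJ and line UY ⇒ G = (-1, 0)
2. C is the midpoint of DY ⇒ C = (0, 1/2)
2·[JYC] = 1/2, 2·[GYJ] = -2
[JYC]:[GYJ] = 1/2:-2 = -1/4

[JYC]:[GYJ] = -1/4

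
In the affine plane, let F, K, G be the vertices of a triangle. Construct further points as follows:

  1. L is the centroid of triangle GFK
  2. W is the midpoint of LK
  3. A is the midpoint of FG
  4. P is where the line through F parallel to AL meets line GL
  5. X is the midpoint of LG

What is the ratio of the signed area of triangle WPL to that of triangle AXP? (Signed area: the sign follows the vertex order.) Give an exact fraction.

[WPL]:[AXP] = 2/3

Assign F = (0, 0), K = (1, 0), G = (0, 1) — the answer is frame-independent, so this choice is without loss of generality.
1. L is the centroid of triangle GFK ⇒ L = (1/3, 1/3)
2. W is the midpoint of LK ⇒ W = (2/3, 1/6)
3. A is the midpoint of FG ⇒ A = (0, 1/2)
4. P is where the line through F parallel to AL meets line GL ⇒ P = (2/3, -1/3)
5. X is the midpoint of LG ⇒ X = (1/6, 2/3)
2·[WPL] = -1/6, 2·[AXP] = -1/4
[WPL]:[AXP] = -1/6:-1/4 = 2/3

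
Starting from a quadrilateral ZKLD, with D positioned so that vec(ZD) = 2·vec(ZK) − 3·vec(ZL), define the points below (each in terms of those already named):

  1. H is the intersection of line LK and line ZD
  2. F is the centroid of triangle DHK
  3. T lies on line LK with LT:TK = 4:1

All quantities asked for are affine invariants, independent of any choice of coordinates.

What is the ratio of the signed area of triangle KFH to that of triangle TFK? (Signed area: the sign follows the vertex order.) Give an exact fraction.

[KFH]:[TFK] = -15

Choose coordinates Z = (0, 0), K = (1, 0), L = (0, 1), D = (2, -3).
1. H is the intersection of line LK and line ZD ⇒ H = (-2, 3)
2. F is the centroid of triangle DHK ⇒ F = (1/3, 0)
3. T lies on line LK with LT:TK = 4:1 ⇒ T = (4/5, 1/5)
2·[KFH] = -2, 2·[TFK] = 2/15
[KFH]:[TFK] = -2:2/15 = -15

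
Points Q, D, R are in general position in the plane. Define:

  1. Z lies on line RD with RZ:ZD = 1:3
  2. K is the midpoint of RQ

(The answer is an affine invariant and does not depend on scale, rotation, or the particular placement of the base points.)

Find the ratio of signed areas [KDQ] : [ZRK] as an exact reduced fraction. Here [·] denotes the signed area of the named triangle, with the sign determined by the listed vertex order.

Set Q = (0, 0), D = (1, 0), R = (0, 1); any affine frame gives the same invariant.
1. Z lies on line RD with RZ:ZD = 1:3 ⇒ Z = (1/4, 3/4)
2. K is the midpoint of RQ ⇒ K = (0, 1/2)
2·[KDQ] = -1/2, 2·[ZRK] = 1/8
[KDQ]:[ZRK] = -1/2:1/8 = -4

[KDQ]:[ZRK] = -4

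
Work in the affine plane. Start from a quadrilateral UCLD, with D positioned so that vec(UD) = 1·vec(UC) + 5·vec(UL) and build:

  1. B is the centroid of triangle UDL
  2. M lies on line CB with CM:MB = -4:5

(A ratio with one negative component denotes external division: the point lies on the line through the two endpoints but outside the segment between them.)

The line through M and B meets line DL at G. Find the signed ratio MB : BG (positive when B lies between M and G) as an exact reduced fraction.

Choose coordinates U = (0, 0), C = (1, 0), L = (0, 1), D = (1, 5).
1. B is the centroid of triangle UDL ⇒ B = (1/3, 2)
2. M lies on line CB with CM:MB = -4:5 ⇒ M = (11/3, -8)
line MB meets DL at G = (2/7, 15/7)
B = M + t·(G−M) with t = 70/71, so MB:BG = 70/71:1/71

MB:BG = 70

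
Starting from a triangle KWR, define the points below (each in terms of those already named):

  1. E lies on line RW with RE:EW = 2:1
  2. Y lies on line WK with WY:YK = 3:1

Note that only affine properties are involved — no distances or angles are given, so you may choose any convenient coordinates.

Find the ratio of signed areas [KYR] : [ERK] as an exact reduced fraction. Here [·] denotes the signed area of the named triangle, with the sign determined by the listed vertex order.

Work in coordinates with K = (0, 0), W = (1, 0), R = (0, 1).
1. E lies on line RW with RE:EW = 2:1 ⇒ E = (2/3, 1/3)
2. Y lies on line WK with WY:YK = 3:1 ⇒ Y = (1/4, 0)
2·[KYR] = 1/4, 2·[ERK] = 2/3
[KYR]:[ERK] = 1/4:2/3 = 3/8

[KYR]:[ERK] = 3/8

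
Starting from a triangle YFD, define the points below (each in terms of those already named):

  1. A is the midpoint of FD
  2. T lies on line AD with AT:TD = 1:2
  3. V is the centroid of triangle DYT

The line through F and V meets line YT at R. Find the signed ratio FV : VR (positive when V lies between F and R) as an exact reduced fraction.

Choose coordinates Y = (0, 0), F = (1, 0), D = (0, 1).
1. A is the midpoint of FD ⇒ A = (1/2, 1/2)
2. T lies on line AD with AT:TD = 1:2 ⇒ T = (1/3, 2/3)
3. V is the centroid of triangle DYT ⇒ V = (1/9, 5/9)
line FV meets YT at R = (5/21, 10/21)
V = F + t·(R−F) with t = 7/6, so FV:VR = 7/6:-1/6

FV:VR = -7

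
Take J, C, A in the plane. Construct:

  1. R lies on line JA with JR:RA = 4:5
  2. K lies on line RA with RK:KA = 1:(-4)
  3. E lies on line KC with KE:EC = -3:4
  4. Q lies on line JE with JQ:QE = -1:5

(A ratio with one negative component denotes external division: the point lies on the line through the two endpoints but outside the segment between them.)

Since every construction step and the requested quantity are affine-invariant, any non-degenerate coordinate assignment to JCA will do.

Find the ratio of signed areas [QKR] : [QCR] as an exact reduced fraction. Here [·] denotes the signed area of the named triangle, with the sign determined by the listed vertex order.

[QKR]:[QCR] = -3/8

Work in coordinates with J = (0, 0), C = (1, 0), A = (0, 1).
1. R lies on line JA with JR:RA = 4:5 ⇒ R = (0, 4/9)
2. K lies on line RA with RK:KA = 1:(-4) ⇒ K = (0, 7/27)
3. E lies on line KC with KE:EC = -3:4 ⇒ E = (-3, 28/27)
4. Q lies on line JE with JQ:QE = -1:5 ⇒ Q = (3/4, -7/27)
2·[QKR] = -5/36, 2·[QCR] = 10/27
[QKR]:[QCR] = -5/36:10/27 = -3/8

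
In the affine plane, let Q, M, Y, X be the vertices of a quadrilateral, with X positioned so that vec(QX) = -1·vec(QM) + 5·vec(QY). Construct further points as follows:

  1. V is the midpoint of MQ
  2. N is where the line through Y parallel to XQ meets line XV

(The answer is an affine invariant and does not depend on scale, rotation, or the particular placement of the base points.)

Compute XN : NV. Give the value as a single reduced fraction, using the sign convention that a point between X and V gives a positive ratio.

Choose coordinates Q = (0, 0), M = (1, 0), Y = (0, 1), X = (-1, 5).
1. V is the midpoint of MQ ⇒ V = (1/2, 0)
2. N is where the line through Y parallel to XQ meets line XV ⇒ N = (-2/5, 3)
N = X + t·(V−X) with t = 2/5, so XN:NV = t:(1−t) = 2/5:3/5

XN:NV = 2/3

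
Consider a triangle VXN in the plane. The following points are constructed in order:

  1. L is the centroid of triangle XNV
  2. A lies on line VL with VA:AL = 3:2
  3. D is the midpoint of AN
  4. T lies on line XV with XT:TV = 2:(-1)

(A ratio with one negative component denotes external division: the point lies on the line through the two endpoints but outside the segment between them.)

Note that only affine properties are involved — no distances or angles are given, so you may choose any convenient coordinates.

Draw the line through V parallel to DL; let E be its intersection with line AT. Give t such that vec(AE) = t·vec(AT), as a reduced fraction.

t = 3/11

Choose coordinates V = (0, 0), X = (1, 0), N = (0, 1).
1. L is the centroid of triangle XNV ⇒ L = (1/3, 1/3)
2. A lies on line VL with VA:AL = 3:2 ⇒ A = (1/5, 1/5)
3. D is the midpoint of AN ⇒ D = (1/10, 3/5)
4. T lies on line XV with XT:TV = 2:(-1) ⇒ T = (-1, 0)
through V parallel to DL: direction (7/30, -4/15); meets AT at E = (-7/55, 8/55)
E = A + t·(T−A) with t = 3/11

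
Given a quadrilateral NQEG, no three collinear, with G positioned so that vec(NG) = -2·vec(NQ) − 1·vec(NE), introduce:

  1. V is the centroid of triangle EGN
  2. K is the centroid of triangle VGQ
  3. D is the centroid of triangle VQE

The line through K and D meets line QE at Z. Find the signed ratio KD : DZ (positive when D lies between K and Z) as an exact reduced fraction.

KD:DZ = 12/5

Choose coordinates N = (0, 0), Q = (1, 0), E = (0, 1), G = (-2, -1).
1. V is the centroid of triangle EGN ⇒ V = (-2/3, 0)
2. K is the centroid of triangle VGQ ⇒ K = (-5/9, -1/3)
3. D is the centroid of triangle VQE ⇒ D = (1/9, 1/3)
line KD meets QE at Z = (7/18, 11/18)
D = K + t·(Z−K) with t = 12/17, so KD:DZ = 12/17:5/17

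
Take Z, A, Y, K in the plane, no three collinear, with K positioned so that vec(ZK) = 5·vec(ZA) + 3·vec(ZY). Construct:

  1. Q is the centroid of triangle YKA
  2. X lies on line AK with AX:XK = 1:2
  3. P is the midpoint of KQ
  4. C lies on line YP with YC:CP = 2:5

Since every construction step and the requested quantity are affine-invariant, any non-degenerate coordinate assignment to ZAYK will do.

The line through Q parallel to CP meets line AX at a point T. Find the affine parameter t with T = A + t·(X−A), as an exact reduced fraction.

t = 9/5

Choose coordinates Z = (0, 0), A = (1, 0), Y = (0, 1), K = (5, 3).
1. Q is the centroid of triangle YKA ⇒ Q = (2, 4/3)
2. X lies on line AK with AX:XK = 1:2 ⇒ X = (7/3, 1)
3. P is the midpoint of KQ ⇒ P = (7/2, 13/6)
4. C lies on line YP with YC:CP = 2:5 ⇒ C = (1, 4/3)
through Q parallel to CP: direction (5/2, 5/6); meets AX at T = (17/5, 9/5)
T = A + t·(X−A) with t = 9/5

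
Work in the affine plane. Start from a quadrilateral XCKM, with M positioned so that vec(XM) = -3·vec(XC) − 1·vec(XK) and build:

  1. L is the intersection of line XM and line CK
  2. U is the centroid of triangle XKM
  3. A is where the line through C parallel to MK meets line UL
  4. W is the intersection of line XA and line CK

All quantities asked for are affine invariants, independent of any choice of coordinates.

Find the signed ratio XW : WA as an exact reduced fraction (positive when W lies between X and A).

Set X = (0, 0), C = (1, 0), K = (0, 1), M = (-3, -1); any affine frame gives the same invariant.
1. L is the intersection of line XM and line CK ⇒ L = (3/4, 1/4)
2. U is the centroid of triangle XKM ⇒ U = (-1, 0)
3. A is where the line through C parallel to MK meets line UL ⇒ A = (17/11, 4/11)
4. W is the intersection of line XA and line CK ⇒ W = (17/21, 4/21)
W = X + t·(A−X) with t = 11/21, so XW:WA = t:(1−t) = 11/21:10/21

XW:WA = 11/10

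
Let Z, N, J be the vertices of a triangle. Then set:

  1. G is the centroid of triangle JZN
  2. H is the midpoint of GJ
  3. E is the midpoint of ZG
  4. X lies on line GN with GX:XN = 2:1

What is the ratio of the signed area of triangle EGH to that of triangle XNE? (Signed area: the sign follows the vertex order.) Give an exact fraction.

[EGH]:[XNE] = -3/2

Choose coordinates Z = (0, 0), N = (1, 0), J = (0, 1).
1. G is the centroid of triangle JZN ⇒ G = (1/3, 1/3)
2. H is the midpoint of GJ ⇒ H = (1/6, 2/3)
3. E is the midpoint of ZG ⇒ E = (1/6, 1/6)
4. X lies on line GN with GX:XN = 2:1 ⇒ X = (7/9, 1/9)
2·[EGH] = 1/12, 2·[XNE] = -1/18
[EGH]:[XNE] = 1/12:-1/18 = -3/2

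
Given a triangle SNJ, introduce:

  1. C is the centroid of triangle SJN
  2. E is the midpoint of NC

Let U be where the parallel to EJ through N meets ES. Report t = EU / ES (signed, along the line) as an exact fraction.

t = -1/4

Choose coordinates S = (0, 0), N = (1, 0), J = (0, 1).
1. C is the centroid of triangle SJN ⇒ C = (1/3, 1/3)
2. E is the midpoint of NC ⇒ E = (2/3, 1/6)
through N parallel to EJ: direction (-2/3, 5/6); meets ES at U = (5/6, 5/24)
U = E + t·(S−E) with t = -1/4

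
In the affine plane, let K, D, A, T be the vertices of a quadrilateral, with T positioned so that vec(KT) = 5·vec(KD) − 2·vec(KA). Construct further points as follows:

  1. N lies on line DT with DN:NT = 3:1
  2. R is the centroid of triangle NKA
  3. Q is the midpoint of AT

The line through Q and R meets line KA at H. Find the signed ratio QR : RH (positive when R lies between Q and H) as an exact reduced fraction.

QR:RH = 7/8

Assign K = (0, 0), D = (1, 0), A = (0, 1), T = (5, -2) — the answer is frame-independent, so this choice is without loss of generality.
1. N lies on line DT with DN:NT = 3:1 ⇒ N = (4, -3/2)
2. R is the centroid of triangle NKA ⇒ R = (4/3, -1/6)
3. Q is the midpoint of AT ⇒ Q = (5/2, -1/2)
line QR meets KA at H = (0, 3/14)
R = Q + t·(H−Q) with t = 7/15, so QR:RH = 7/15:8/15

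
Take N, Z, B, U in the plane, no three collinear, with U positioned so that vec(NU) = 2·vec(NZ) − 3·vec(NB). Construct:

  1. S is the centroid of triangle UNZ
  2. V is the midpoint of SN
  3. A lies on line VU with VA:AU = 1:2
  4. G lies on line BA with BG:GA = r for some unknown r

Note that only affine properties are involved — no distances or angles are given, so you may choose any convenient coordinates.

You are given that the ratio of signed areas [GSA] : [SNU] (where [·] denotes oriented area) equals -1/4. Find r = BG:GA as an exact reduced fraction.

r = 1/3

Set N = (0, 0), Z = (1, 0), B = (0, 1), U = (2, -3); any affine frame gives the same invariant.
1. S is the centroid of triangle UNZ ⇒ S = (1, -1)
2. V is the midpoint of SN ⇒ V = (1/2, -1/2)
3. A lies on line VU with VA:AU = 1:2 ⇒ A = (1, -4/3)
4. With BG:GA = r, write λ = r/(r+1) so G = B + λ·(A−B); G is affine-linear in λ
Every point depending on G is an affine combination of G and λ-independent points, so each such coordinate is linear in λ; the λ² term in each signed area is a multiple of (A−B)×(A−B) = 0, so 2·[GSA] and 2·[SNU] are each linear in λ. Evaluating at λ=0 and λ=1:
  2·[GSA] = 1/3·λ − 1/3,   2·[SNU] = 1
So [GSA]:[SNU] = (1/3·λ − 1/3) / (1). Setting this equal to -1/4:
  1/3·λ − 1/3 = -1/4·(1)  ⇒  λ = 1/4
Then r = λ/(1−λ) = (1/4)/(3/4) = 1/3. Check: with r = 1/3, G = (1/4, 5/12) and [GSA]:[SNU] = -1/4 as required.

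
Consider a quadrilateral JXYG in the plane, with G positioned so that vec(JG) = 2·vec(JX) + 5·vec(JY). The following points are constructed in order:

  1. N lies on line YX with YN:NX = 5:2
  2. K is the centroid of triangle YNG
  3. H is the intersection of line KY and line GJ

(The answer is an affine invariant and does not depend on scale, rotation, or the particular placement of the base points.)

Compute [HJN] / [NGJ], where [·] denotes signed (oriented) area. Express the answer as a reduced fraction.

[HJN]:[NGJ] = 19/49

Choose coordinates J = (0, 0), X = (1, 0), Y = (0, 1), G = (2, 5).
1. N lies on line YX with YN:NX = 5:2 ⇒ N = (5/7, 2/7)
2. K is the centroid of triangle YNG ⇒ K = (19/21, 44/21)
3. H is the intersection of line KY and line GJ ⇒ H = (38/49, 95/49)
2·[HJN] = 57/49, 2·[NGJ] = 3
[HJN]:[NGJ] = 57/49:3 = 19/49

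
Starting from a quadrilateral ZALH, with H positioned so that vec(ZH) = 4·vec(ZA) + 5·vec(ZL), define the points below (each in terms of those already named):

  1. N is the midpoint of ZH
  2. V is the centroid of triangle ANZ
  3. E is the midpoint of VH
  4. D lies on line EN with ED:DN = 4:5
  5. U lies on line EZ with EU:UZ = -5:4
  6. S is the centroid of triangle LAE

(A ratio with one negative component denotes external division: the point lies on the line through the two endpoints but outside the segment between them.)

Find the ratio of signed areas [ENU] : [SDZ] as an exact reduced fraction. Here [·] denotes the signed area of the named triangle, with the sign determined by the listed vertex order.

Choose coordinates Z = (0, 0), A = (1, 0), L = (0, 1), H = (4, 5).
1. N is the midpoint of ZH ⇒ N = (2, 5/2)
2. V is the centroid of triangle ANZ ⇒ V = (1, 5/6)
3. E is the midpoint of VH ⇒ E = (5/2, 35/12)
4. D lies on line EN with ED:DN = 4:5 ⇒ D = (41/18, 295/108)
5. U lies on line EZ with EU:UZ = -5:4 ⇒ U = (-10, -35/3)
6. S is the centroid of triangle LAE ⇒ S = (7/6, 47/36)
2·[ENU] = 25/12, 2·[SDZ] = 23/108
[ENU]:[SDZ] = 25/12:23/108 = 225/23

[ENU]:[SDZ] = 225/23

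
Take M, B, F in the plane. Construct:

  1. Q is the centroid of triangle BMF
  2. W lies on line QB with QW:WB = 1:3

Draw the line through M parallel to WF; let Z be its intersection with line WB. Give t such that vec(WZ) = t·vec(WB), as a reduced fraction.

Set M = (0, 0), B = (1, 0), F = (0, 1); any affine frame gives the same invariant.
1. Q is the centroid of triangle BMF ⇒ Q = (1/3, 1/3)
2. W lies on line QB with QW:WB = 1:3 ⇒ W = (1/2, 1/4)
through M parallel to WF: direction (-1/2, 3/4); meets WB at Z = (-1/2, 3/4)
Z = W + t·(B−W) with t = -2

t = -2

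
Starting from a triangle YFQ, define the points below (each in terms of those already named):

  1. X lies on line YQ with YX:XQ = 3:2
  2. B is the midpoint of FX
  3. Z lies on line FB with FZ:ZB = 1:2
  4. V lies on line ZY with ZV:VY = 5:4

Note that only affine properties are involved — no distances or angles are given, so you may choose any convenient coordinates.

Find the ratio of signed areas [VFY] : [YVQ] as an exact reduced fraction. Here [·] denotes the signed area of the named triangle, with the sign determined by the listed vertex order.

Set Y = (0, 0), F = (1, 0), Q = (0, 1); any affine frame gives the same invariant.
1. X lies on line YQ with YX:XQ = 3:2 ⇒ X = (0, 3/5)
2. B is the midpoint of FX ⇒ B = (1/2, 3/10)
3. Z lies on line FB with FZ:ZB = 1:2 ⇒ Z = (5/6, 1/10)
4. V lies on line ZY with ZV:VY = 5:4 ⇒ V = (10/27, 2/45)
2·[VFY] = -2/45, 2·[YVQ] = 10/27
[VFY]:[YVQ] = -2/45:10/27 = -3/25

[VFY]:[YVQ] = -3/25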